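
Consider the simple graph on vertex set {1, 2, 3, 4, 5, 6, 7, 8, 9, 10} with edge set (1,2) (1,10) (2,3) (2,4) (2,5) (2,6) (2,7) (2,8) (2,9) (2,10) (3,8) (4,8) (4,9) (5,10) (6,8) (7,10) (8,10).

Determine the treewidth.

2

A width-2 tree decomposition is:
Bags: B1 = {2, 4, 8}  B2 = {2, 8, 10}  B3 = {2, 4, 9}  B4 = {1, 2, 10}  B5 = {2, 3, 8}  B6 = {2, 6, 8}  B7 = {2, 7, 10}  B8 = {2, 5, 10}
Tree: B1–B2, B1–B3, B2–B4, B1–B5, B5–B6, B4–B7, B7–B8
Every bag has size at most 3, so the width is 3 − 1 = 2 and tw(G) ≤ 2. On the other hand G contains the 3-clique {1, 2, 10}. A clique must lie in a single bag of any decomposition, so no decomposition can have width below 2. The upper and lower bounds meet at 2, so that is the treewidth.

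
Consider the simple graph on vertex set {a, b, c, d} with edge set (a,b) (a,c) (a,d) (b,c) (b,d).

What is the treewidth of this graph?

2

A width-2 tree decomposition is:
Bags: B1 = {a, b, d}  B2 = {a, b, c}
Tree: B1–B2
The largest bag has 3 vertices, giving width 2; this decomposition certifies tw(G) ≤ 2. On the other hand G contains the 3-clique {a, b, d}. A clique must lie in a single bag of any decomposition, so no decomposition can have width below 2. The upper and lower bounds meet at 2, so that is the treewidth.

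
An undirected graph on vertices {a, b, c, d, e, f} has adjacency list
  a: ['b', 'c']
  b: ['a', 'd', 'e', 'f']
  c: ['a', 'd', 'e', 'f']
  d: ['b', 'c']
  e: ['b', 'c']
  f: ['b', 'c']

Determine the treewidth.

2

A width-2 tree decomposition is:
Bags: B1 = {b, c, d}  B2 = {b, c, f}  B3 = {b, c, e}  B4 = {a, b, c}
Tree: B1–B2, B2–B3, B3–B4
Each bag holds 3 vertices, so the decomposition has width 2, which upper-bounds the treewidth. The edges c–d–b–f–c form a cycle, so G is not a tree and its treewidth is at least 2. Hence tw(G) = 2 exactly.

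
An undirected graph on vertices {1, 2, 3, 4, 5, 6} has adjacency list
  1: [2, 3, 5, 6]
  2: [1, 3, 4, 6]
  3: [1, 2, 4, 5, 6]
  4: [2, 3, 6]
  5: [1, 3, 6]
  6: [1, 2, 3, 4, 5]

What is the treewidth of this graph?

A width-3 tree decomposition is:
Bags: B1 = {1, 2, 3, 6}  B2 = {2, 3, 4, 6}  B3 = {1, 3, 5, 6}
Tree: B1–B2, B1–B3
The largest bag has 4 vertices, giving width 3; this decomposition certifies tw(G) ≤ 3. On the other hand G contains the 4-clique {1, 2, 3, 6}. A clique must lie in a single bag of any decomposition, so no decomposition can have width below 3. The upper and lower bounds meet at 3, so that is the treewidth.

3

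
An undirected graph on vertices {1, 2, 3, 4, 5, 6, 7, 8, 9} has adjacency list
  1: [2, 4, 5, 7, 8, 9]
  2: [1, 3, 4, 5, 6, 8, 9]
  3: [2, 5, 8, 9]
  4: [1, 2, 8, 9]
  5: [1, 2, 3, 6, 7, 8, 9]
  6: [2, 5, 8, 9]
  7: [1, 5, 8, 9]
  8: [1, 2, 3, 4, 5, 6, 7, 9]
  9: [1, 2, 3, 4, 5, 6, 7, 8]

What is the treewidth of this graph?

A width-4 tree decomposition is:
Bags: B1 = {2, 3, 5, 8, 9}  B2 = {1, 2, 5, 8, 9}  B3 = {1, 2, 4, 8, 9}  B4 = {1, 5, 7, 8, 9}  B5 = {2, 5, 6, 8, 9}
Tree: B1–B2, B2–B3, B2–B4, B1–B5
The largest bag has 5 vertices, giving width 4; this decomposition certifies tw(G) ≤ 4. On the other hand G contains the 5-clique {1, 2, 4, 8, 9}. A clique must lie in a single bag of any decomposition, so no decomposition can have width below 4. Combining the bounds, tw(G) = 4.

4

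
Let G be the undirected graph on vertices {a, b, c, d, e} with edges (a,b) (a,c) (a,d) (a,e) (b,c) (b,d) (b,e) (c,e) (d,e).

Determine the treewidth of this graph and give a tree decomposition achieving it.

Treewidth 3.
One optimal decomposition is:
Bags: B1 = {a, b, c, e}  B2 = {a, b, d, e}
Tree: B1–B2

The largest bag has 4 vertices, giving width 3; this decomposition certifies tw(G) ≤ 3. On the other hand G contains the 4-clique {a, b, d, e}. A clique must lie in a single bag of any decomposition, so no decomposition can have width below 3. The upper and lower bounds meet at 3, so that is the treewidth.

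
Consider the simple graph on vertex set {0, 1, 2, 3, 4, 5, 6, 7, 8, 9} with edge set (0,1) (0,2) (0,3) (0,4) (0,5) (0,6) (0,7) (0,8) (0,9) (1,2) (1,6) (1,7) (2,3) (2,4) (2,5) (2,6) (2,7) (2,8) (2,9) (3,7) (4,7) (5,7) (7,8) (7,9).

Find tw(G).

A width-3 tree decomposition is:
Bags: B1 = {0, 2, 4, 7}  B2 = {0, 1, 2, 7}  B3 = {0, 2, 7, 9}  B4 = {0, 2, 5, 7}  B5 = {0, 2, 7, 8}  B6 = {0, 2, 3, 7}  B7 = {0, 1, 2, 6}
Tree: B1–B2, B1–B3, B1–B4, B2–B5, B5–B6, B2–B7
Each bag holds 4 vertices, so the decomposition has width 3, which upper-bounds the treewidth. On the other hand G contains the 4-clique {0, 1, 2, 6}. A clique must lie in a single bag of any decomposition, so no decomposition can have width below 3. The upper and lower bounds meet at 3, so that is the treewidth.

3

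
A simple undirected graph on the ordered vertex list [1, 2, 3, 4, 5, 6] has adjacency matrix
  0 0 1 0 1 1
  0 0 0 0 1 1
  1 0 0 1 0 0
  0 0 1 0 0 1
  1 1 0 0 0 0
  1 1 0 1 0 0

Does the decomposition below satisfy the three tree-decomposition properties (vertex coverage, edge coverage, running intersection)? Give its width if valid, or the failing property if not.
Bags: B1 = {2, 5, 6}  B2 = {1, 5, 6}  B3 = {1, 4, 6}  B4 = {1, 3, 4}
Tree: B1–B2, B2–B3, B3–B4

Yes; width 2.

Every vertex of G appears in some bag (union = {1, 2, 3, 4, 5, 6}); every edge is covered by a bag; and for each vertex v the set of bags containing v is connected in the bag tree. The decomposition is therefore valid. The largest bag has 3 vertices, so the width is 2.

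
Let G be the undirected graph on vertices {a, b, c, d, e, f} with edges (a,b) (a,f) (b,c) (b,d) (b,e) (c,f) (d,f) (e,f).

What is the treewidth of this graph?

A width-2 tree decomposition is:
Bags: B1 = {b, e, f}  B2 = {b, d, f}  B3 = {b, c, f}  B4 = {a, b, f}
Tree: B1–B2, B2–B3, B3–B4
Every bag has size at most 3, so the width is 3 − 1 = 2 and tw(G) ≤ 2. Since f–e–b–d–f is a cycle in G, G is not acyclic. Forests are exactly the graphs of treewidth ≤ 1, so tw(G) ≥ 2. The upper and lower bounds meet at 2, so that is the treewidth.

2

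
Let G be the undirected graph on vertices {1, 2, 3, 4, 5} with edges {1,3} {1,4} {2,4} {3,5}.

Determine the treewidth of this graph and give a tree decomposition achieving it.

Treewidth 1.
One such decomposition:
Bags: B1 = {2, 4}  B2 = {1, 4}  B3 = {1, 3}  B4 = {3, 5}
Tree: B1–B2, B2–B3, B3–B4

The largest bag has 2 vertices, giving width 1; this decomposition certifies tw(G) ≤ 1. Since G has at least one edge (e.g. 2–4), it is not an edgeless graph, so tw(G) ≥ 1. Combining the bounds, tw(G) = 1.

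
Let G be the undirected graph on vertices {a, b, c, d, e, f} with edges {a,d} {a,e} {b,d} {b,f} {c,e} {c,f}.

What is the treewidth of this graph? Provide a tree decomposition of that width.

Treewidth 2.
One optimal decomposition is:
Bags: B1 = {a, d, e}  B2 = {b, d, e}  B3 = {b, e, f}  B4 = {c, e, f}
Tree: B1–B2, B2–B3, B3–B4

Every bag has size at most 3, so the width is 3 − 1 = 2 and tw(G) ≤ 2. Since e–a–d–b–f–c–e is a cycle in G, G is not acyclic. Forests are exactly the graphs of treewidth ≤ 1, so tw(G) ≥ 2. Combining the bounds, tw(G) = 2.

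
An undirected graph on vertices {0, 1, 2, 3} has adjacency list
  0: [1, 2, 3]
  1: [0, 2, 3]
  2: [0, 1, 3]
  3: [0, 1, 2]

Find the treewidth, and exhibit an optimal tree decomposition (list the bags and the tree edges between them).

Treewidth 3.
One such decomposition:
Bags: B1 = {0, 1, 2, 3}
Tree: (single bag)

With just one bag of size 4, the width is 4 − 1 = 3, so tw(G) ≤ 3. On the other hand G contains the 4-clique {0, 1, 2, 3}. A clique must lie in a single bag of any decomposition, so no decomposition can have width below 3. Hence tw(G) = 3 exactly.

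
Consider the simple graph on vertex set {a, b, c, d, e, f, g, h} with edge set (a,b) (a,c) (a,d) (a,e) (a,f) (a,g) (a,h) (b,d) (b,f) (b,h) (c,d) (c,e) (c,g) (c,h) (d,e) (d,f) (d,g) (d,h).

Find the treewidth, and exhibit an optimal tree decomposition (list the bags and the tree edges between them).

The largest bag has 4 vertices, giving width 3; this decomposition certifies tw(G) ≤ 3. For the lower bound, the 4 vertices {a, c, d, g} are pairwise adjacent, and any tree decomposition puts a clique entirely inside one bag — forcing width ≥ 3. Combining the bounds, tw(G) = 3.

Treewidth 3.
Bags: B1 = {a, c, d, h}  B2 = {a, c, d, g}  B3 = {a, c, d, e}  B4 = {a, b, d, h}  B5 = {a, b, d, f}
Tree: B1–B2, B1–B3, B1–B4, B4–B5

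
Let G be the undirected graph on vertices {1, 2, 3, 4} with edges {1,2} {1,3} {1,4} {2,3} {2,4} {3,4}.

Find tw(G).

3

A width-3 tree decomposition is:
Bags: B1 = {1, 2, 3, 4}
Tree: (single bag)
A single bag containing all 4 vertices is trivially a valid decomposition of width 3. On the other hand G contains the 4-clique {1, 2, 3, 4}. A clique must lie in a single bag of any decomposition, so no decomposition can have width below 3. Hence tw(G) = 3 exactly.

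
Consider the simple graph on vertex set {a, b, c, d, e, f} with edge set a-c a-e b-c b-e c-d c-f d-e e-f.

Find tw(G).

2

A width-2 tree decomposition is:
Bags: B1 = {c, e, f}  B2 = {a, c, e}  B3 = {c, d, e}  B4 = {b, c, e}
Tree: B1–B2, B2–B3, B3–B4
Each bag holds 3 vertices, so the decomposition has width 2, which upper-bounds the treewidth. For the lower bound, G contains the cycle c–f–e–a–c, so G is not a forest; only forests have treewidth ≤ 1, hence tw(G) ≥ 2. The upper and lower bounds meet at 2, so that is the treewidth.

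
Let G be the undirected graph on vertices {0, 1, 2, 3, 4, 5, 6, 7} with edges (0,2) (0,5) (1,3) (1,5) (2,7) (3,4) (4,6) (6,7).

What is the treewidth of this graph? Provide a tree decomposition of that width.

Treewidth 2.
Bags: B1 = {1, 3, 4}  B2 = {1, 4, 5}  B3 = {0, 4, 5}  B4 = {0, 2, 4}  B5 = {2, 4, 7}  B6 = {4, 6, 7}
Tree: B1–B2, B2–B3, B3–B4, B4–B5, B5–B6

Each bag holds 3 vertices, so the decomposition has width 2, which upper-bounds the treewidth. Since 4–3–1–5–0–2–7–6–4 is a cycle in G, G is not acyclic. Forests are exactly the graphs of treewidth ≤ 1, so tw(G) ≥ 2. The upper and lower bounds meet at 2, so that is the treewidth.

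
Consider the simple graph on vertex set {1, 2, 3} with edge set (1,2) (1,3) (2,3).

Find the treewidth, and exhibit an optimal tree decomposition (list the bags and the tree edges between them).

Treewidth 2.
One optimal decomposition is:
Bags: B1 = {1, 2, 3}
Tree: (single bag)

With just one bag of size 3, the width is 3 − 1 = 2, so tw(G) ≤ 2. For the lower bound, the 3 vertices {1, 2, 3} are pairwise adjacent, and any tree decomposition puts a clique entirely inside one bag — forcing width ≥ 2. Therefore the treewidth is 2.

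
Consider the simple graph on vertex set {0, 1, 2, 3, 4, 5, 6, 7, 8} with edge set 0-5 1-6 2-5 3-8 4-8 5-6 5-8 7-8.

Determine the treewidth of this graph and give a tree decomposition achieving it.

Each bag holds 2 vertices, so the decomposition has width 1, which upper-bounds the treewidth. G has an edge, so its treewidth is at least 1. Hence tw(G) = 1 exactly.

Treewidth 1.
One such decomposition:
Bags: B1 = {2, 5}  B2 = {5, 8}  B3 = {5, 6}  B4 = {3, 8}  B5 = {4, 8}  B6 = {0, 5}  B7 = {1, 6}  B8 = {7, 8}
Tree: B1–B2, B1–B3, B2–B4, B4–B5, B1–B6, B3–B7, B4–B8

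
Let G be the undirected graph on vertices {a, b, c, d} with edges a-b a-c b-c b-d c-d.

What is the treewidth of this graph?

2

A width-2 tree decomposition is:
Bags: B1 = {a, b, c}  B2 = {b, c, d}
Tree: B1–B2
Every bag has size at most 3, so the width is 3 − 1 = 2 and tw(G) ≤ 2. Conversely, {b, c, d} is a clique of size 3, and the vertices of any clique must share a bag in every tree decomposition; so some bag has ≥ 3 vertices and tw(G) ≥ 2. The upper and lower bounds meet at 2, so that is the treewidth.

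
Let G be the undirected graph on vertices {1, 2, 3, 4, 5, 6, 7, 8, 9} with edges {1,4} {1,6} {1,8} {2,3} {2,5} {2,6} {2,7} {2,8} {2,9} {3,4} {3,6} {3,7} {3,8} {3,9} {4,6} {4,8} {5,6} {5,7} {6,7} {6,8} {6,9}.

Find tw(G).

3

A width-3 tree decomposition is:
Bags: B1 = {2, 3, 6, 8}  B2 = {2, 3, 6, 9}  B3 = {2, 3, 6, 7}  B4 = {3, 4, 6, 8}  B5 = {1, 4, 6, 8}  B6 = {2, 5, 6, 7}
Tree: B1–B2, B1–B3, B1–B4, B4–B5, B3–B6
Every bag has size at most 4, so the width is 4 − 1 = 3 and tw(G) ≤ 3. For the lower bound, the 4 vertices {1, 4, 6, 8} are pairwise adjacent, and any tree decomposition puts a clique entirely inside one bag — forcing width ≥ 3. Hence tw(G) = 3 exactly.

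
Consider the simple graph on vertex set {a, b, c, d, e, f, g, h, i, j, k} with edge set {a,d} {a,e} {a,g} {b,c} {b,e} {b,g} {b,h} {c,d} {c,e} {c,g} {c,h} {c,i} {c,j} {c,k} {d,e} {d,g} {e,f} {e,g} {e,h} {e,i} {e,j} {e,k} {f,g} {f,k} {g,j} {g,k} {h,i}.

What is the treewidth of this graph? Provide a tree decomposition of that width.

Every bag has size at most 4, so the width is 4 − 1 = 3 and tw(G) ≤ 3. Conversely, {a, d, e, g} is a clique of size 4, and the vertices of any clique must share a bag in every tree decomposition; so some bag has ≥ 4 vertices and tw(G) ≥ 3. Combining the bounds, tw(G) = 3.

Treewidth 3.
One optimal decomposition is:
Bags: B1 = {a, d, e, g}  B2 = {c, d, e, g}  B3 = {b, c, e, g}  B4 = {b, c, e, h}  B5 = {c, e, g, j}  B6 = {c, e, h, i}  B7 = {c, e, g, k}  B8 = {e, f, g, k}
Tree: B1–B2, B2–B3, B3–B4, B3–B5, B4–B6, B2–B7, B7–B8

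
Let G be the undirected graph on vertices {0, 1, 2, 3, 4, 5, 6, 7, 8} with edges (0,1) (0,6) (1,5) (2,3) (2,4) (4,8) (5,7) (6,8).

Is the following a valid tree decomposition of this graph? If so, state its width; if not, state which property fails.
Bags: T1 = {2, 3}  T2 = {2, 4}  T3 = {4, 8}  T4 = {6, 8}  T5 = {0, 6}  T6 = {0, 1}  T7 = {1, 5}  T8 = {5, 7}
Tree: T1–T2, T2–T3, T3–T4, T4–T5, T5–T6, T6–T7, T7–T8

Yes; width 1.

Checking the three conditions: (i) the bags cover all of {0, 1, 2, 3, 4, 5, 6, 7, 8}; (ii) for each edge, some bag contains both endpoints; (iii) the bags containing any fixed vertex form a subtree. All hold, so the decomposition is valid with width 2 − 1 = 1.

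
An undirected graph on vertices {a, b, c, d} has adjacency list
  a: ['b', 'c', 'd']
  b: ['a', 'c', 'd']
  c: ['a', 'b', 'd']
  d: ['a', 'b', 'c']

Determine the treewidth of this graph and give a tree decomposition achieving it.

Treewidth 3.
Bags: B1 = {a, b, c, d}
Tree: (single bag)

With just one bag of size 4, the width is 4 − 1 = 3, so tw(G) ≤ 3. On the other hand G contains the 4-clique {a, b, c, d}. A clique must lie in a single bag of any decomposition, so no decomposition can have width below 3. The upper and lower bounds meet at 3, so that is the treewidth.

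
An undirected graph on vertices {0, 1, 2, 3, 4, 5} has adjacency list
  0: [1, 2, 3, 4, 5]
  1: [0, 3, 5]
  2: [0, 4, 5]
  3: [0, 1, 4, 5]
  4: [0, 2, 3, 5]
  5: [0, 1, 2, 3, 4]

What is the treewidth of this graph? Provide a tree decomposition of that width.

Treewidth 3.
One such decomposition:
Bags: B1 = {0, 3, 4, 5}  B2 = {0, 1, 3, 5}  B3 = {0, 2, 4, 5}
Tree: B1–B2, B1–B3

Every bag has size at most 4, so the width is 4 − 1 = 3 and tw(G) ≤ 3. On the other hand G contains the 4-clique {0, 2, 4, 5}. A clique must lie in a single bag of any decomposition, so no decomposition can have width below 3. Hence tw(G) = 3 exactly.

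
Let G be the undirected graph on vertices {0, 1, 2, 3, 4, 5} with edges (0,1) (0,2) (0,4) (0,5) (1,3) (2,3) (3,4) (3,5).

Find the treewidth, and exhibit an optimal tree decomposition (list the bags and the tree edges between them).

Treewidth 2.
One optimal decomposition is:
Bags: B1 = {0, 1, 3}  B2 = {0, 2, 3}  B3 = {0, 3, 4}  B4 = {0, 3, 5}
Tree: B1–B2, B2–B3, B3–B4

The largest bag has 3 vertices, giving width 2; this decomposition certifies tw(G) ≤ 2. For the lower bound, G contains the cycle 1–3–2–0–1, so G is not a forest; only forests have treewidth ≤ 1, hence tw(G) ≥ 2. The upper and lower bounds meet at 2, so that is the treewidth.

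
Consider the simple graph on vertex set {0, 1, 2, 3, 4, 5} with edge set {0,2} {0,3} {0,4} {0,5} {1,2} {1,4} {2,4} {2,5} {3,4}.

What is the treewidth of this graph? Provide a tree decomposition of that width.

Every bag has size at most 3, so the width is 3 − 1 = 2 and tw(G) ≤ 2. For the lower bound, the 3 vertices {0, 2, 4} are pairwise adjacent, and any tree decomposition puts a clique entirely inside one bag — forcing width ≥ 2. Combining the bounds, tw(G) = 2.

Treewidth 2.
One optimal decomposition is:
Bags: B1 = {0, 3, 4}  B2 = {0, 2, 4}  B3 = {1, 2, 4}  B4 = {0, 2, 5}
Tree: B1–B2, B2–B3, B2–B4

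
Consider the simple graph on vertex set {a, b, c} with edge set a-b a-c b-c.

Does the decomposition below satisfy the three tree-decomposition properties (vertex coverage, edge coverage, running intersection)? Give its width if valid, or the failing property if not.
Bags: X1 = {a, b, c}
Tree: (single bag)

Yes; width 2.

Vertex coverage: the bags together contain {a, b, c}, the full vertex set. Edge coverage: each edge of G has both endpoints in at least one bag. Running intersection: for every vertex, the bags containing it form a connected subtree. All three properties hold, so this is a valid tree decomposition of width max|bag| − 1 = 2, and hence tw(G) ≤ 2.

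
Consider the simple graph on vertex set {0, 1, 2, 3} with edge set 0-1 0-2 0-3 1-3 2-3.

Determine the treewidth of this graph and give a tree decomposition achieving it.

Treewidth 2.
One such decomposition:
Bags: B1 = {0, 1, 3}  B2 = {0, 2, 3}
Tree: B1–B2

Every bag has size at most 3, so the width is 3 − 1 = 2 and tw(G) ≤ 2. On the other hand G contains the 3-clique {0, 1, 3}. A clique must lie in a single bag of any decomposition, so no decomposition can have width below 2. Hence tw(G) = 2 exactly.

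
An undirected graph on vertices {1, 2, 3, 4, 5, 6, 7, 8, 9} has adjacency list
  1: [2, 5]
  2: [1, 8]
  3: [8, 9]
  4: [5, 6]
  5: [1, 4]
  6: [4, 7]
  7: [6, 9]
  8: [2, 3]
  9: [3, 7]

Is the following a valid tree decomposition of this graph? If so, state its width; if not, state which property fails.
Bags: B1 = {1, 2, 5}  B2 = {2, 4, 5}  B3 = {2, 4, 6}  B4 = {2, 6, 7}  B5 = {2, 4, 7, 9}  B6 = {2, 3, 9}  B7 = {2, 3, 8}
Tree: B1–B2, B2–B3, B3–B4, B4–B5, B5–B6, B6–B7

A tree decomposition must satisfy three properties: every vertex lies in some bag; for every edge, both endpoints lie together in some bag; and for every vertex, the bags containing it form a connected subtree. Here bags containing vertex 4 are not connected in the tree, so the decomposition is invalid.

No — bags containing vertex 4 are not connected in the tree.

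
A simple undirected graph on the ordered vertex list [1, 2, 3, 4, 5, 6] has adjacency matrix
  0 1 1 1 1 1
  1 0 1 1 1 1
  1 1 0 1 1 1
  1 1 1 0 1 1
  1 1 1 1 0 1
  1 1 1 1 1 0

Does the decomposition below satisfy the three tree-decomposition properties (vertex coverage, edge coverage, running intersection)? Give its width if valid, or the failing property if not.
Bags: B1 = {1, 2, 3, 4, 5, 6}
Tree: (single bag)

Vertex coverage: the bags together contain {1, 2, 3, 4, 5, 6}, the full vertex set. Edge coverage: each edge of G has both endpoints in at least one bag. Running intersection: for every vertex, the bags containing it form a connected subtree. All three properties hold, so this is a valid tree decomposition of width max|bag| − 1 = 5, and hence tw(G) ≤ 5.

Yes; width 5.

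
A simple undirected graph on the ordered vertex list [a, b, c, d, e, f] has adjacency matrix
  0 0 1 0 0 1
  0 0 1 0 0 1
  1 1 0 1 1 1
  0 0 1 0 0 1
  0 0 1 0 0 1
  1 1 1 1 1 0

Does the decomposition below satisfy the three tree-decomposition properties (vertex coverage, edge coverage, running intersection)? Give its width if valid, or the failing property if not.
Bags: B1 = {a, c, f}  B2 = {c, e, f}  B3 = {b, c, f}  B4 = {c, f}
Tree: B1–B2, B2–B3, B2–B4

A tree decomposition must satisfy three properties: every vertex lies in some bag; for every edge, both endpoints lie together in some bag; and for every vertex, the bags containing it form a connected subtree. Here vertex d appears in no bag, so the decomposition is invalid.

No — vertex d appears in no bag.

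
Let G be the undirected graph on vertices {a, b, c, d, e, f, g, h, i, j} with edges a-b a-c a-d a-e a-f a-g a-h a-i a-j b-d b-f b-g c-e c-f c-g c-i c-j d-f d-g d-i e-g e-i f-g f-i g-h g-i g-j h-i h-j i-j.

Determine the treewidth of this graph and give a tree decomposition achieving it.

Treewidth 4.
One such decomposition:
Bags: B1 = {a, d, f, g, i}  B2 = {a, c, f, g, i}  B3 = {a, b, d, f, g}  B4 = {a, c, e, g, i}  B5 = {a, c, g, i, j}  B6 = {a, g, h, i, j}
Tree: B1–B2, B1–B3, B2–B4, B2–B5, B5–B6

Every bag has size at most 5, so the width is 5 − 1 = 4 and tw(G) ≤ 4. On the other hand G contains the 5-clique {a, b, d, f, g}. A clique must lie in a single bag of any decomposition, so no decomposition can have width below 4. Combining the bounds, tw(G) = 4.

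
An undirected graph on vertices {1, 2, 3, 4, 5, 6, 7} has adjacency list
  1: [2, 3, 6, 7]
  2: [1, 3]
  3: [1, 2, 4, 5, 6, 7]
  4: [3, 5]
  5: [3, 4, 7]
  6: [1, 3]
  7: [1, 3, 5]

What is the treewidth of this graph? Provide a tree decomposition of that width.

Treewidth 2.
One such decomposition:
Bags: B1 = {3, 5, 7}  B2 = {1, 3, 7}  B3 = {1, 2, 3}  B4 = {3, 4, 5}  B5 = {1, 3, 6}
Tree: B1–B2, B2–B3, B1–B4, B3–B5

Each bag holds 3 vertices, so the decomposition has width 2, which upper-bounds the treewidth. On the other hand G contains the 3-clique {1, 2, 3}. A clique must lie in a single bag of any decomposition, so no decomposition can have width below 2. Combining the bounds, tw(G) = 2.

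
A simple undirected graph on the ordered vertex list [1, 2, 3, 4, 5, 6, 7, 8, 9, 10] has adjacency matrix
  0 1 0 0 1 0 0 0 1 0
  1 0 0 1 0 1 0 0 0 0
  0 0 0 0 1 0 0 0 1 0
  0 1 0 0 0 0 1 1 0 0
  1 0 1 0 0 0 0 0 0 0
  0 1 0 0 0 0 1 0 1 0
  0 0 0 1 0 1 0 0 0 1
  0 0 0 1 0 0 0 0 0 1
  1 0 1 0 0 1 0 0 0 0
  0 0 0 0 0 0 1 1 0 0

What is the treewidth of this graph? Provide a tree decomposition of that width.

Treewidth 2.
One such decomposition:
Bags: B1 = {3, 5, 9}  B2 = {1, 5, 9}  B3 = {1, 6, 9}  B4 = {1, 2, 6}  B5 = {2, 6, 7}  B6 = {2, 4, 7}  B7 = {4, 7, 10}  B8 = {4, 8, 10}
Tree: B1–B2, B2–B3, B3–B4, B4–B5, B5–B6, B6–B7, B7–B8

Each bag holds 3 vertices, so the decomposition has width 2, which upper-bounds the treewidth. The edges 3–5–1–9–3 form a cycle, so G is not a tree and its treewidth is at least 2. Therefore the treewidth is 2.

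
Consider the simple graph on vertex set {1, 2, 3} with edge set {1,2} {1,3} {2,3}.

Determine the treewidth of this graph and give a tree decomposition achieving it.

Treewidth 2.
One such decomposition:
Bags: B1 = {1, 2, 3}
Tree: (single bag)

A single bag containing all 3 vertices is trivially a valid decomposition of width 2. On the other hand G contains the 3-clique {1, 2, 3}. A clique must lie in a single bag of any decomposition, so no decomposition can have width below 2. Hence tw(G) = 2 exactly.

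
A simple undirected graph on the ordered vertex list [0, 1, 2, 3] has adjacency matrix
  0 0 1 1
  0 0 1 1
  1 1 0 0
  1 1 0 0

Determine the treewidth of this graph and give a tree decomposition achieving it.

Each bag holds 3 vertices, so the decomposition has width 2, which upper-bounds the treewidth. Since 1–3–0–2–1 is a cycle in G, G is not acyclic. Forests are exactly the graphs of treewidth ≤ 1, so tw(G) ≥ 2. Combining the bounds, tw(G) = 2.

Treewidth 2.
Bags: B1 = {0, 1, 3}  B2 = {0, 1, 2}
Tree: B1–B2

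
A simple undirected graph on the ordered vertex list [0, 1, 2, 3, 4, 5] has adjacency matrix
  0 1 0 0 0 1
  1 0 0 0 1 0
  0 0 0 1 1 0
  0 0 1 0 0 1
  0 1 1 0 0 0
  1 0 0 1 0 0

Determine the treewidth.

A width-2 tree decomposition is:
Bags: B1 = {0, 1, 4}  B2 = {0, 2, 4}  B3 = {0, 2, 3}  B4 = {0, 3, 5}
Tree: B1–B2, B2–B3, B3–B4
Each bag holds 3 vertices, so the decomposition has width 2, which upper-bounds the treewidth. For the lower bound, G contains the cycle 0–1–4–2–3–5–0, so G is not a forest; only forests have treewidth ≤ 1, hence tw(G) ≥ 2. Combining the bounds, tw(G) = 2.

2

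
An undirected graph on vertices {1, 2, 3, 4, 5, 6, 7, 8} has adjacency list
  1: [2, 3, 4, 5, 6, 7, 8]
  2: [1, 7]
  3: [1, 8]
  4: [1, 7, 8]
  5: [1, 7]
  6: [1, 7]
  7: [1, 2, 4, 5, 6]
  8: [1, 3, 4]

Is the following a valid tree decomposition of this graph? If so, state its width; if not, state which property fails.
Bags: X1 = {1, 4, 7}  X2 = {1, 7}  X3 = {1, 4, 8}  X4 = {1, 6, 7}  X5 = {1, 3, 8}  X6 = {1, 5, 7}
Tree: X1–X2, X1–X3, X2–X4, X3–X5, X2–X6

No — vertex 2 appears in no bag.

A tree decomposition must satisfy three properties: every vertex lies in some bag; for every edge, both endpoints lie together in some bag; and for every vertex, the bags containing it form a connected subtree. Here vertex 2 appears in no bag, so the decomposition is invalid.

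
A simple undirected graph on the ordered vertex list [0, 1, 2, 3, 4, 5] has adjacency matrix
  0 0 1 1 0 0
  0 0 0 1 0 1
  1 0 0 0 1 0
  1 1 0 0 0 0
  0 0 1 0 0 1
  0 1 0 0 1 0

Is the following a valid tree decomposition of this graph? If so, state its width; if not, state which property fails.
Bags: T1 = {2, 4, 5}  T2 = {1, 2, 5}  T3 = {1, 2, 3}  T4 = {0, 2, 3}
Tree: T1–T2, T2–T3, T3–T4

Yes; width 2.

Vertex coverage: the bags together contain {0, 1, 2, 3, 4, 5}, the full vertex set. Edge coverage: each edge of G has both endpoints in at least one bag. Running intersection: for every vertex, the bags containing it form a connected subtree. All three properties hold, so this is a valid tree decomposition of width max|bag| − 1 = 2, and hence tw(G) ≤ 2.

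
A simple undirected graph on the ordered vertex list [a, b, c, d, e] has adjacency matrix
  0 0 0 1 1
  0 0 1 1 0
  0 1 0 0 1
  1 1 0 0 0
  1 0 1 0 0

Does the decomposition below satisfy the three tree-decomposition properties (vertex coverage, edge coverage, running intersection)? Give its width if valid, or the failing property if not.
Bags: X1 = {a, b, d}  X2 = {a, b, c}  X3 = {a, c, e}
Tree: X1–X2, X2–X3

Vertex coverage: the bags together contain {a, b, c, d, e}, the full vertex set. Edge coverage: each edge of G has both endpoints in at least one bag. Running intersection: for every vertex, the bags containing it form a connected subtree. All three properties hold, so this is a valid tree decomposition of width max|bag| − 1 = 2, and hence tw(G) ≤ 2.

Yes; width 2.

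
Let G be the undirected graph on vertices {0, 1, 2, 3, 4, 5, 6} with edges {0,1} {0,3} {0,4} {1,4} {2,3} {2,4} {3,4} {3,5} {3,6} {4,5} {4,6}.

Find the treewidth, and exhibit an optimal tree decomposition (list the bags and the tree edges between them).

Every bag has size at most 3, so the width is 3 − 1 = 2 and tw(G) ≤ 2. On the other hand G contains the 3-clique {0, 1, 4}. A clique must lie in a single bag of any decomposition, so no decomposition can have width below 2. Combining the bounds, tw(G) = 2.

Treewidth 2.
One optimal decomposition is:
Bags: B1 = {2, 3, 4}  B2 = {0, 3, 4}  B3 = {3, 4, 6}  B4 = {3, 4, 5}  B5 = {0, 1, 4}
Tree: B1–B2, B1–B3, B3–B4, B2–B5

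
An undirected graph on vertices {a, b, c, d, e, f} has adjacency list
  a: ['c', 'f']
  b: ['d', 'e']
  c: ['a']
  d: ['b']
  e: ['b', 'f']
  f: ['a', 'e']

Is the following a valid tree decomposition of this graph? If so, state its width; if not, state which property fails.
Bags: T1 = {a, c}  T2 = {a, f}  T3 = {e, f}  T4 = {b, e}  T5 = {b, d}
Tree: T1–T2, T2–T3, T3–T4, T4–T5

Vertex coverage: the bags together contain {a, b, c, d, e, f}, the full vertex set. Edge coverage: each edge of G has both endpoints in at least one bag. Running intersection: for every vertex, the bags containing it form a connected subtree. All three properties hold, so this is a valid tree decomposition of width max|bag| − 1 = 1, and hence tw(G) ≤ 1.

Yes; width 1.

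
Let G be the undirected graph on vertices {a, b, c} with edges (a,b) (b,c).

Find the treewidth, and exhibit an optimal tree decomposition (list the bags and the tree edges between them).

Each bag holds 2 vertices, so the decomposition has width 1, which upper-bounds the treewidth. Any graph with an edge has treewidth ≥ 1, and G has the edge b–a. Therefore the treewidth is 1.

Treewidth 1.
Bags: B1 = {a, b}  B2 = {b, c}
Tree: B1–B2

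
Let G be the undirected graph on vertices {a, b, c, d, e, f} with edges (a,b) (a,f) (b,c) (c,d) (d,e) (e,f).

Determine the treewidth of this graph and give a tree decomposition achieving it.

Each bag holds 3 vertices, so the decomposition has width 2, which upper-bounds the treewidth. For the lower bound, G contains the cycle c–d–e–f–a–b–c, so G is not a forest; only forests have treewidth ≤ 1, hence tw(G) ≥ 2. Therefore the treewidth is 2.

Treewidth 2.
One such decomposition:
Bags: B1 = {c, d, e}  B2 = {c, e, f}  B3 = {a, c, f}  B4 = {a, b, c}
Tree: B1–B2, B2–B3, B3–B4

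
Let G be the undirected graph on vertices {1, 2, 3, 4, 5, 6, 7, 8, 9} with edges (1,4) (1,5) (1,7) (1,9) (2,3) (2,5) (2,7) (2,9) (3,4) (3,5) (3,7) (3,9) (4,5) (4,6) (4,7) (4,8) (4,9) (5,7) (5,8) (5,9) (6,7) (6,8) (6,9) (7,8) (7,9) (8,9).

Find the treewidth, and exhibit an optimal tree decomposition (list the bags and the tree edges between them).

The largest bag has 5 vertices, giving width 4; this decomposition certifies tw(G) ≤ 4. For the lower bound, the 5 vertices {2, 3, 5, 7, 9} are pairwise adjacent, and any tree decomposition puts a clique entirely inside one bag — forcing width ≥ 4. Combining the bounds, tw(G) = 4.

Treewidth 4.
Bags: B1 = {3, 4, 5, 7, 9}  B2 = {1, 4, 5, 7, 9}  B3 = {4, 5, 7, 8, 9}  B4 = {2, 3, 5, 7, 9}  B5 = {4, 6, 7, 8, 9}
Tree: B1–B2, B1–B3, B1–B4, B3–B5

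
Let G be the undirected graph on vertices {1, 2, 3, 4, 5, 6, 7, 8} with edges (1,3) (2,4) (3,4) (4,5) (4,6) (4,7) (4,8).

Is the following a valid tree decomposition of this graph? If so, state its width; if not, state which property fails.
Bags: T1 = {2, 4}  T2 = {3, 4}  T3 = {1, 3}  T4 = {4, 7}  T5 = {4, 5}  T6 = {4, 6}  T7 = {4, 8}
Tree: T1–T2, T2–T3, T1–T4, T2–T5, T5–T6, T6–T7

Vertex coverage: the bags together contain {1, 2, 3, 4, 5, 6, 7, 8}, the full vertex set. Edge coverage: each edge of G has both endpoints in at least one bag. Running intersection: for every vertex, the bags containing it form a connected subtree. All three properties hold, so this is a valid tree decomposition of width max|bag| − 1 = 1, and hence tw(G) ≤ 1.

Yes; width 1.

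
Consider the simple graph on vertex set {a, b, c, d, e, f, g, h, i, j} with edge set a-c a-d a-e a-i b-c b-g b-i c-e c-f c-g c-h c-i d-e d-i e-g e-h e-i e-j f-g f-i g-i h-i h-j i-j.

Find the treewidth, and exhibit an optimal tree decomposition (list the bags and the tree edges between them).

Treewidth 3.
One such decomposition:
Bags: B1 = {b, c, g, i}  B2 = {c, e, g, i}  B3 = {a, c, e, i}  B4 = {c, f, g, i}  B5 = {c, e, h, i}  B6 = {e, h, i, j}  B7 = {a, d, e, i}
Tree: B1–B2, B2–B3, B1–B4, B2–B5, B5–B6, B3–B7

Each bag holds 4 vertices, so the decomposition has width 3, which upper-bounds the treewidth. For the lower bound, the 4 vertices {a, d, e, i} are pairwise adjacent, and any tree decomposition puts a clique entirely inside one bag — forcing width ≥ 3. Combining the bounds, tw(G) = 3.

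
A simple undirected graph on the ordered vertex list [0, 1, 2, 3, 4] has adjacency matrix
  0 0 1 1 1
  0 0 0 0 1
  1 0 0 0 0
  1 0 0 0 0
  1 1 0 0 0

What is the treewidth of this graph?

A width-1 tree decomposition is:
Bags: B1 = {1, 4}  B2 = {0, 4}  B3 = {0, 2}  B4 = {0, 3}
Tree: B1–B2, B2–B3, B3–B4
Every bag has size at most 2, so the width is 2 − 1 = 1 and tw(G) ≤ 1. Since G has at least one edge (e.g. 1–4), it is not an edgeless graph, so tw(G) ≥ 1. Hence tw(G) = 1 exactly.

1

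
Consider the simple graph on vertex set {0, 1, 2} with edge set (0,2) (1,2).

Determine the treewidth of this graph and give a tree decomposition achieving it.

Treewidth 1.
One such decomposition:
Bags: B1 = {0, 2}  B2 = {1, 2}
Tree: B1–B2

The largest bag has 2 vertices, giving width 1; this decomposition certifies tw(G) ≤ 1. Since G has at least one edge (e.g. 0–2), it is not an edgeless graph, so tw(G) ≥ 1. Therefore the treewidth is 1.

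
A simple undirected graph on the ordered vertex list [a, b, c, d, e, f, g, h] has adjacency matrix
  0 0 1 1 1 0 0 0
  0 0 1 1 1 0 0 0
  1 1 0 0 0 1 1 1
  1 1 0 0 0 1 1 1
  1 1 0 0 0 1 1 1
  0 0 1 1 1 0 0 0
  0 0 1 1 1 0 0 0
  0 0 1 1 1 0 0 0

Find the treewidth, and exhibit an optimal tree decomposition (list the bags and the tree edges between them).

Each bag holds 4 vertices, so the decomposition has width 3, which upper-bounds the treewidth. For the lower bound: the 4 vertex sets {a,e}, {b,c}, {d}, {g} are disjoint, each induces a connected subgraph, and every pair is joined by at least one edge of G. Contracting each set to a single vertex therefore yields K_{4} as a minor, and since treewidth is minor-monotone, tw(G) ≥ tw(K_{4}) = 3. The upper and lower bounds meet at 3, so that is the treewidth.

Treewidth 3.
One optimal decomposition is:
Bags: B1 = {a, c, d, e}  B2 = {b, c, d, e}  B3 = {c, d, e, g}  B4 = {c, d, e, h}  B5 = {c, d, e, f}
Tree: B1–B2, B2–B3, B3–B4, B4–B5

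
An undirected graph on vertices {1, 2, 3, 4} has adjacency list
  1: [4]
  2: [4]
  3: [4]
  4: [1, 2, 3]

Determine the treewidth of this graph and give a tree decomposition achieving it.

Treewidth 1.
One such decomposition:
Bags: B1 = {3, 4}  B2 = {2, 4}  B3 = {1, 4}
Tree: B1–B2, B1–B3

The largest bag has 2 vertices, giving width 1; this decomposition certifies tw(G) ≤ 1. Any graph with an edge has treewidth ≥ 1, and G has the edge 4–3. Therefore the treewidth is 1.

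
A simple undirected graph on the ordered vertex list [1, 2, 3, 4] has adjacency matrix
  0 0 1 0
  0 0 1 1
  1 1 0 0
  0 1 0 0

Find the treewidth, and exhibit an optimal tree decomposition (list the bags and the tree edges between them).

Every bag has size at most 2, so the width is 2 − 1 = 1 and tw(G) ≤ 1. Since G has at least one edge (e.g. 1–3), it is not an edgeless graph, so tw(G) ≥ 1. Therefore the treewidth is 1.

Treewidth 1.
One such decomposition:
Bags: B1 = {1, 3}  B2 = {2, 3}  B3 = {2, 4}
Tree: B1–B2, B2–B3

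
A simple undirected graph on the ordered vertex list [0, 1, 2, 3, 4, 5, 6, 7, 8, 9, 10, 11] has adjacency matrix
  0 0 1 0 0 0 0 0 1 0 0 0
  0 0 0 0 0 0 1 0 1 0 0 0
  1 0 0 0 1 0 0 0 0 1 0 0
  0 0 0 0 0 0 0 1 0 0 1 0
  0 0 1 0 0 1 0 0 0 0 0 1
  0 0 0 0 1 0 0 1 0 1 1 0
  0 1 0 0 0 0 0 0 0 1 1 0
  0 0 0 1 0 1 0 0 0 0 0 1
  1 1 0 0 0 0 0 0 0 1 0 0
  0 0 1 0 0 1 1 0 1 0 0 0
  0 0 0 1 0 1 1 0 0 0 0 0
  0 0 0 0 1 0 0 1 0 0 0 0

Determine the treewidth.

A width-3 tree decomposition is:
Bags: B1 = {0, 1, 6, 8}  B2 = {0, 6, 8, 9}  B3 = {0, 2, 6, 9}  B4 = {2, 6, 9, 10}  B5 = {2, 5, 9, 10}  B6 = {2, 4, 5, 10}  B7 = {3, 4, 5, 10}  B8 = {3, 4, 5, 7}  B9 = {3, 4, 7, 11}
Tree: B1–B2, B2–B3, B3–B4, B4–B5, B5–B6, B6–B7, B7–B8, B8–B9
Each bag holds 4 vertices, so the decomposition has width 3, which upper-bounds the treewidth. For the lower bound: the 4 vertex sets {0,1,8}, {6}, {9}, {2,4,5,10} are disjoint, each induces a connected subgraph, and every pair is joined by at least one edge of G. Contracting each set to a single vertex therefore yields K_{4} as a minor, and since treewidth is minor-monotone, tw(G) ≥ tw(K_{4}) = 3. Therefore the treewidth is 3.

3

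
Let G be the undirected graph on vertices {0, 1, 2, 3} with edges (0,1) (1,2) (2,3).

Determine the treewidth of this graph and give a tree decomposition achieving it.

Every bag has size at most 2, so the width is 2 − 1 = 1 and tw(G) ≤ 1. G has an edge, so its treewidth is at least 1. Combining the bounds, tw(G) = 1.

Treewidth 1.
One optimal decomposition is:
Bags: B1 = {0, 1}  B2 = {1, 2}  B3 = {2, 3}
Tree: B1–B2, B2–B3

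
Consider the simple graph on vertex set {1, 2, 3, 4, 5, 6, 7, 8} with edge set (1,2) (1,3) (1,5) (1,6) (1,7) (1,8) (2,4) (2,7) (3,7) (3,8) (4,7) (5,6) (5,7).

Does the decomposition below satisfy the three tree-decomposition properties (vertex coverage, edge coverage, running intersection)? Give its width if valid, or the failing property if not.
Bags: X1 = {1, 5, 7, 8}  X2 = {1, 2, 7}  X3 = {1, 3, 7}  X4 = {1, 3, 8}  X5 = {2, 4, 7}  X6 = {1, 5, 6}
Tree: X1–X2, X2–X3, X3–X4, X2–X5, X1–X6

A tree decomposition must satisfy three properties: every vertex lies in some bag; for every edge, both endpoints lie together in some bag; and for every vertex, the bags containing it form a connected subtree. Here bags containing vertex 8 are not connected in the tree, so the decomposition is invalid.

No — bags containing vertex 8 are not connected in the tree.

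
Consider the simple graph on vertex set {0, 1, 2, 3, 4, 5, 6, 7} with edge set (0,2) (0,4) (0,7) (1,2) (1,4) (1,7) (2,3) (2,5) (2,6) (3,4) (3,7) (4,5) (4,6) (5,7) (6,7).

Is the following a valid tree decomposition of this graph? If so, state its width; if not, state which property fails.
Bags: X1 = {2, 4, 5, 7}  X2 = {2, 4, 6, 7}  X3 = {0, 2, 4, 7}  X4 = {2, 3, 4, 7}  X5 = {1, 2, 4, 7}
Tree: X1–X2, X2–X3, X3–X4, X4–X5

Yes; width 3.

Vertex coverage: the bags together contain {0, 1, 2, 3, 4, 5, 6, 7}, the full vertex set. Edge coverage: each edge of G has both endpoints in at least one bag. Running intersection: for every vertex, the bags containing it form a connected subtree. All three properties hold, so this is a valid tree decomposition of width max|bag| − 1 = 3, and hence tw(G) ≤ 3.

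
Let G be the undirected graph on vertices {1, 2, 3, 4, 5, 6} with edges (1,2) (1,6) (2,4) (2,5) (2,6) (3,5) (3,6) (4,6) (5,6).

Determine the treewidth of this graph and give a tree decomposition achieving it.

Treewidth 2.
One optimal decomposition is:
Bags: B1 = {2, 5, 6}  B2 = {1, 2, 6}  B3 = {2, 4, 6}  B4 = {3, 5, 6}
Tree: B1–B2, B1–B3, B1–B4

Every bag has size at most 3, so the width is 3 − 1 = 2 and tw(G) ≤ 2. On the other hand G contains the 3-clique {1, 2, 6}. A clique must lie in a single bag of any decomposition, so no decomposition can have width below 2. Therefore the treewidth is 2.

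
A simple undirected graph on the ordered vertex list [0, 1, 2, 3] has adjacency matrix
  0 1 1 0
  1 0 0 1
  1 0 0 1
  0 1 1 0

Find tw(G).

A width-2 tree decomposition is:
Bags: B1 = {0, 1, 3}  B2 = {0, 2, 3}
Tree: B1–B2
Every bag has size at most 3, so the width is 3 − 1 = 2 and tw(G) ≤ 2. The edges 0–1–3–2–0 form a cycle, so G is not a tree and its treewidth is at least 2. Hence tw(G) = 2 exactly.

2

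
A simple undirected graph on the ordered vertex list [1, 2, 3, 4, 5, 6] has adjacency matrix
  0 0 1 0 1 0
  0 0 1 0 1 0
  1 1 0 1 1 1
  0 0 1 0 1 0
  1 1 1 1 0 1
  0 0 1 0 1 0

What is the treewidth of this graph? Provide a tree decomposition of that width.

Every bag has size at most 3, so the width is 3 − 1 = 2 and tw(G) ≤ 2. Conversely, {1, 3, 5} is a clique of size 3, and the vertices of any clique must share a bag in every tree decomposition; so some bag has ≥ 3 vertices and tw(G) ≥ 2. Therefore the treewidth is 2.

Treewidth 2.
Bags: B1 = {1, 3, 5}  B2 = {3, 5, 6}  B3 = {2, 3, 5}  B4 = {3, 4, 5}
Tree: B1–B2, B1–B3, B2–B4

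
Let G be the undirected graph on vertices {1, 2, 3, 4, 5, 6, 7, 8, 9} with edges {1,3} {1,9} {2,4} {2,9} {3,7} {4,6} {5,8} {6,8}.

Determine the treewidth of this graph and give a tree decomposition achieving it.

Each bag holds 2 vertices, so the decomposition has width 1, which upper-bounds the treewidth. Any graph with an edge has treewidth ≥ 1, and G has the edge 5–8. Therefore the treewidth is 1.

Treewidth 1.
One such decomposition:
Bags: B1 = {5, 8}  B2 = {6, 8}  B3 = {4, 6}  B4 = {2, 4}  B5 = {2, 9}  B6 = {1, 9}  B7 = {1, 3}  B8 = {3, 7}
Tree: B1–B2, B2–B3, B3–B4, B4–B5, B5–B6, B6–B7, B7–B8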